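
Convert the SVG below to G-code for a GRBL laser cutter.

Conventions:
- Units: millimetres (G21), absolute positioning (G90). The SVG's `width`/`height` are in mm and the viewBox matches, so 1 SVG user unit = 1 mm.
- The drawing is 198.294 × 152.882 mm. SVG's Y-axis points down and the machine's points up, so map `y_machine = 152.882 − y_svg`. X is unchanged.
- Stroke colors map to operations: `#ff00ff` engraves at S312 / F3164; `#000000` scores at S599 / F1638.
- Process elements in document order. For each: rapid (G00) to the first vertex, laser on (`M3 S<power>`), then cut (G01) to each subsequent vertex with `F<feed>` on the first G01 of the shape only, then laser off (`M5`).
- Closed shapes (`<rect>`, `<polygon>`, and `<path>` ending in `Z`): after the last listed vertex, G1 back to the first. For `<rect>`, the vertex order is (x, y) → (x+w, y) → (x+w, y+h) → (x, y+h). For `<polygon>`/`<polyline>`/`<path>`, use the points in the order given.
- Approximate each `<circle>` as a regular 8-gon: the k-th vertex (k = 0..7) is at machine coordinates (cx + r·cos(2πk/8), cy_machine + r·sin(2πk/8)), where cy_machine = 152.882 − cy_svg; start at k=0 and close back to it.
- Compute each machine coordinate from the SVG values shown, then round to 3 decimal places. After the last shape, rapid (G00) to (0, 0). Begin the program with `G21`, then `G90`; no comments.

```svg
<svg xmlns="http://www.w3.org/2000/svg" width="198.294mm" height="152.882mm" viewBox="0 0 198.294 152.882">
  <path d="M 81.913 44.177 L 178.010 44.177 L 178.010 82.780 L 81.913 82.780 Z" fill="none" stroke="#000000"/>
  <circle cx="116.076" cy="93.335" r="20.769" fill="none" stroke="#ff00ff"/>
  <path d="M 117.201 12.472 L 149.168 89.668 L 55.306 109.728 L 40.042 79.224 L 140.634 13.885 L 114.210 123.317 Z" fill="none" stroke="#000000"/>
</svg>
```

G21
G90
G00 X81.913 Y108.705
M3 S599
G01 X178.010 Y108.705 F1638
G01 X178.010 Y70.102
G01 X81.913 Y70.102
G01 X81.913 Y108.705
M5
G00 X136.845 Y59.547
M3 S312
G01 X130.762 Y74.233 F3164
G01 X116.076 Y80.316
G01 X101.390 Y74.233
G01 X95.307 Y59.547
G01 X101.390 Y44.861
G01 X116.076 Y38.778
G01 X130.762 Y44.861
G01 X136.845 Y59.547
M5
G00 X117.201 Y140.410
M3 S599
G01 X149.168 Y63.214 F1638
G01 X55.306 Y43.154
G01 X40.042 Y73.658
G01 X140.634 Y138.997
G01 X114.210 Y29.565
G01 X117.201 Y140.410
M5
G00 X0.000 Y0.000

1 u = 1 mm; y_m = 152.882 − y.

[1] `<path>` rectangle, #000000→score S599 F1638: (81.913,108.705) → (178.010,108.705) → (178.010,70.102) → (81.913,70.102) → (81.913,108.705) (closed)

[2] `<circle>` circle, #ff00ff→engrave S312 F3164: (136.845,59.547) → (130.762,74.233) → (116.076,80.316) → (101.390,74.233) → (95.307,59.547) → (101.390,44.861) → (116.076,38.778) → (130.762,44.861) → (136.845,59.547) (closed)

[3] `<path>` closed polygon, #000000→score S599 F1638: (117.201,140.410) → (149.168,63.214) → (55.306,43.154) → (40.042,73.658) → (140.634,138.997) → (114.210,29.565) → (117.201,140.410) (closed)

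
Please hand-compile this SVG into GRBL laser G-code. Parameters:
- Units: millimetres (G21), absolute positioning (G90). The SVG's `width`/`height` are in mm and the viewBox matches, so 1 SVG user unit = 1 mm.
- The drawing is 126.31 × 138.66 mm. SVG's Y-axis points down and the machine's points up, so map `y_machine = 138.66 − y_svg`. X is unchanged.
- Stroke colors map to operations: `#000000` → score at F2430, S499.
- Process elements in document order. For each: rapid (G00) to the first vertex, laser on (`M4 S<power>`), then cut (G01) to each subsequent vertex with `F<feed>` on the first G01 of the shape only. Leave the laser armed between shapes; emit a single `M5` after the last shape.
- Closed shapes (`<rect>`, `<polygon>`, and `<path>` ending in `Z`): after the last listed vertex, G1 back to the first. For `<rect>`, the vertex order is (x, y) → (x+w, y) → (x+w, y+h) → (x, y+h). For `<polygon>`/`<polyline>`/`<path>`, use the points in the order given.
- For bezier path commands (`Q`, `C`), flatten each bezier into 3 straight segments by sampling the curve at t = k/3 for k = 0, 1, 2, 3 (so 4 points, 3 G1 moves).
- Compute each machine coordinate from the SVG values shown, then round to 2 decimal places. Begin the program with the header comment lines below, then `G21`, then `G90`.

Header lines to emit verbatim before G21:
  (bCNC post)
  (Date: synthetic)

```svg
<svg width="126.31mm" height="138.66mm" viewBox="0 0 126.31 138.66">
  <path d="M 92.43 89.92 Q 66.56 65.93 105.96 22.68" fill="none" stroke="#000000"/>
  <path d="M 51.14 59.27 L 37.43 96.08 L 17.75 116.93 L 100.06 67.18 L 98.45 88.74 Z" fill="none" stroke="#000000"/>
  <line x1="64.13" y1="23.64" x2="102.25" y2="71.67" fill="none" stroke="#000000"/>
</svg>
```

1 u = 1 mm; y_m = 138.66 − y.

[1] `<path>` quadratic bezier, #000000→score S499 F2430: (92.43,48.74) → (82.44,66.87) → (86.95,89.29) → (105.96,115.98)

[2] `<path>` closed polygon, #000000→score S499 F2430: (51.14,79.39) → (37.43,42.58) → (17.75,21.73) → (100.06,71.48) → (98.45,49.92) → (51.14,79.39) (closed)

[3] `<line>` line segment, #000000→score S499 F2430: (64.13,115.02) → (102.25,66.99)

(bCNC post)
(Date: synthetic)
G21
G90
G00 X92.43 Y48.74
M4 S499
G01 X82.44 Y66.87 F2430
G01 X86.95 Y89.29
G01 X105.96 Y115.98
G00 X51.14 Y79.39
M4 S499
G01 X37.43 Y42.58 F2430
G01 X17.75 Y21.73
G01 X100.06 Y71.48
G01 X98.45 Y49.92
G01 X51.14 Y79.39
G00 X64.13 Y115.02
M4 S499
G01 X102.25 Y66.99 F2430
M5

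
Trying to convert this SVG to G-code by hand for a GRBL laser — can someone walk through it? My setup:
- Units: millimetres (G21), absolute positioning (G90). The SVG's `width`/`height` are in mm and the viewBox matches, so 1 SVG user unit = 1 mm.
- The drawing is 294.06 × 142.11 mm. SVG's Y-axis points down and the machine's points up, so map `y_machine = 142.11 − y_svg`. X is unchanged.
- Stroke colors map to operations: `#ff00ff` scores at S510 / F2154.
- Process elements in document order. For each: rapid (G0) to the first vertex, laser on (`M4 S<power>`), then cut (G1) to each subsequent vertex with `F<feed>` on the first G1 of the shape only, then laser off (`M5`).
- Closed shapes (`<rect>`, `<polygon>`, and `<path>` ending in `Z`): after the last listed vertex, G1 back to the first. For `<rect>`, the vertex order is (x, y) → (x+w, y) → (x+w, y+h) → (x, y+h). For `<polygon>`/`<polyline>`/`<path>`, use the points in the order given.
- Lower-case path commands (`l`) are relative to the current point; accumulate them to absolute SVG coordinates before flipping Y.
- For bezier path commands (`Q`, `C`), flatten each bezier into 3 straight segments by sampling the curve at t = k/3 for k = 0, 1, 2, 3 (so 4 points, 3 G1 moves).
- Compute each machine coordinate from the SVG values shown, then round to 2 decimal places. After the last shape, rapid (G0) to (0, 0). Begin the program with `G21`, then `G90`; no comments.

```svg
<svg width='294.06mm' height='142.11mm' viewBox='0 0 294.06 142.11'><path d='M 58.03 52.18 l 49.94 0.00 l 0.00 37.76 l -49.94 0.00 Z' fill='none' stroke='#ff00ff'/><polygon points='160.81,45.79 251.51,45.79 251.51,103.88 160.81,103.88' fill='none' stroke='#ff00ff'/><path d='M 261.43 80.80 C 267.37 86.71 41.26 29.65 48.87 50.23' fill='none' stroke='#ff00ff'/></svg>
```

1 u = 1 mm; y_m = 142.11 − y.

[1] `<path>` rectangle, #ff00ff→score S510 F2154: (58.03,89.93) → (107.97,89.93) → (107.97,52.17) → (58.03,52.17) → (58.03,89.93) (closed)

[2] `<polygon>` rectangle, #ff00ff→score S510 F2154: (160.81,96.32) → (251.51,96.32) → (251.51,38.23) → (160.81,38.23) → (160.81,96.32) (closed)

[3] `<path>` cubic bezier, #ff00ff→score S510 F2154: (261.43,61.31) → (207.27,71.18) → (101.92,91.79) → (48.87,91.88)

G21
G90
G0 X58.03 Y89.93
M4 S510
G1 X107.97 Y89.93 F2154
G1 X107.97 Y52.17
G1 X58.03 Y52.17
G1 X58.03 Y89.93
M5
G0 X160.81 Y96.32
M4 S510
G1 X251.51 Y96.32 F2154
G1 X251.51 Y38.23
G1 X160.81 Y38.23
G1 X160.81 Y96.32
M5
G0 X261.43 Y61.31
M4 S510
G1 X207.27 Y71.18 F2154
G1 X101.92 Y91.79
G1 X48.87 Y91.88
M5
G0 X0.00 Y0.00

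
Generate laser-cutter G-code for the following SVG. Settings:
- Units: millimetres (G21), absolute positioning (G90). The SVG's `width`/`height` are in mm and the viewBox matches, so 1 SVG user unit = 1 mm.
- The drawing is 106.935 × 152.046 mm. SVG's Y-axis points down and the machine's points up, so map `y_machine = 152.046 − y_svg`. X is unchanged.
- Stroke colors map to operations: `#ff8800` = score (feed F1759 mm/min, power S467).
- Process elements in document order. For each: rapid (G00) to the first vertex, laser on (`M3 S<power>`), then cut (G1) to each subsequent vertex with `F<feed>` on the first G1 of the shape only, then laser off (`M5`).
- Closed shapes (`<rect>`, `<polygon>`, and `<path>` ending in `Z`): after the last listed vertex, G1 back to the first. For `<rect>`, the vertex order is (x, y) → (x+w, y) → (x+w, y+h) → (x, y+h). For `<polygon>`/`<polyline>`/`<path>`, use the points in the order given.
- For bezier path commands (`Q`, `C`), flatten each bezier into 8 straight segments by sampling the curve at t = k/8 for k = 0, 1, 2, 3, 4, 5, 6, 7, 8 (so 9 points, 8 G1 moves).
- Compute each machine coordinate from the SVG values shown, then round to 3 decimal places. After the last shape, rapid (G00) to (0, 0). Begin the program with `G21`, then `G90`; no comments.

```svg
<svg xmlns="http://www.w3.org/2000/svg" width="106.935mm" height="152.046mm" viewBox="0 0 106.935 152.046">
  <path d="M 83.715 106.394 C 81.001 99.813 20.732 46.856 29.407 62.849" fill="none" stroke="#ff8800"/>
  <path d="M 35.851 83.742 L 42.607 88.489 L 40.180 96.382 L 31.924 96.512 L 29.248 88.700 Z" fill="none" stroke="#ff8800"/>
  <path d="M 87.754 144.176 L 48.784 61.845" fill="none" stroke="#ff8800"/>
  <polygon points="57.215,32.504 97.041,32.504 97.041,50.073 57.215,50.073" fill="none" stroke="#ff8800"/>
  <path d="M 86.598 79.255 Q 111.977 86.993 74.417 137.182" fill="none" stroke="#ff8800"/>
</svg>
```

Since the viewBox matches the mm dimensions, user units are millimetres directly. The only transform is the Y-flip y_m = 152.046 − y_svg.

Shape 1 is a cubic bezier drawn with `<path>`. Its stroke #ff8800 means score at S467, F1759. After flipping Y the toolpath is (83.715,45.652) → (80.246,50.069) → (72.864,57.481) → (63.052,66.539) → (52.290,75.890) → (42.063,84.182) → (33.851,90.066) → (29.139,92.188) → (29.407,89.197).

Shape 2 is a regular polygon drawn with `<path>`. Its stroke #ff8800 means score at S467, F1759. After flipping Y the toolpath is (35.851,68.304) → (42.607,63.557) → (40.180,55.664) → (31.924,55.534) → (29.248,63.346) → (35.851,68.304), returning to the start.

Shape 3 is a line segment drawn with `<path>`. Its stroke #ff8800 means score at S467, F1759. After flipping Y the toolpath is (87.754,7.870) → (48.784,90.201).

Shape 4 is a rectangle drawn with `<polygon>`. Its stroke #ff8800 means score at S467, F1759. After flipping Y the toolpath is (57.215,119.542) → (97.041,119.542) → (97.041,101.973) → (57.215,101.973) → (57.215,119.542), returning to the start.

Shape 5 is a quadratic bezier drawn with `<path>`. Its stroke #ff8800 means score at S467, F1759. After flipping Y the toolpath is (86.598,72.791) → (91.959,70.193) → (95.354,66.269) → (96.781,61.018) → (96.242,54.440) → (93.736,46.536) → (89.263,37.305) → (82.824,26.748) → (74.417,14.864).

G21
G90
G00 X83.715 Y45.652
M3 S467
G1 X80.246 Y50.069 F1759
G1 X72.864 Y57.481
G1 X63.052 Y66.539
G1 X52.290 Y75.890
G1 X42.063 Y84.182
G1 X33.851 Y90.066
G1 X29.139 Y92.188
G1 X29.407 Y89.197
M5
G00 X35.851 Y68.304
M3 S467
G1 X42.607 Y63.557 F1759
G1 X40.180 Y55.664
G1 X31.924 Y55.534
G1 X29.248 Y63.346
G1 X35.851 Y68.304
M5
G00 X87.754 Y7.870
M3 S467
G1 X48.784 Y90.201 F1759
M5
G00 X57.215 Y119.542
M3 S467
G1 X97.041 Y119.542 F1759
G1 X97.041 Y101.973
G1 X57.215 Y101.973
G1 X57.215 Y119.542
M5
G00 X86.598 Y72.791
M3 S467
G1 X91.959 Y70.193 F1759
G1 X95.354 Y66.269
G1 X96.781 Y61.018
G1 X96.242 Y54.440
G1 X93.736 Y46.536
G1 X89.263 Y37.305
G1 X82.824 Y26.748
G1 X74.417 Y14.864
M5
G00 X0.000 Y0.000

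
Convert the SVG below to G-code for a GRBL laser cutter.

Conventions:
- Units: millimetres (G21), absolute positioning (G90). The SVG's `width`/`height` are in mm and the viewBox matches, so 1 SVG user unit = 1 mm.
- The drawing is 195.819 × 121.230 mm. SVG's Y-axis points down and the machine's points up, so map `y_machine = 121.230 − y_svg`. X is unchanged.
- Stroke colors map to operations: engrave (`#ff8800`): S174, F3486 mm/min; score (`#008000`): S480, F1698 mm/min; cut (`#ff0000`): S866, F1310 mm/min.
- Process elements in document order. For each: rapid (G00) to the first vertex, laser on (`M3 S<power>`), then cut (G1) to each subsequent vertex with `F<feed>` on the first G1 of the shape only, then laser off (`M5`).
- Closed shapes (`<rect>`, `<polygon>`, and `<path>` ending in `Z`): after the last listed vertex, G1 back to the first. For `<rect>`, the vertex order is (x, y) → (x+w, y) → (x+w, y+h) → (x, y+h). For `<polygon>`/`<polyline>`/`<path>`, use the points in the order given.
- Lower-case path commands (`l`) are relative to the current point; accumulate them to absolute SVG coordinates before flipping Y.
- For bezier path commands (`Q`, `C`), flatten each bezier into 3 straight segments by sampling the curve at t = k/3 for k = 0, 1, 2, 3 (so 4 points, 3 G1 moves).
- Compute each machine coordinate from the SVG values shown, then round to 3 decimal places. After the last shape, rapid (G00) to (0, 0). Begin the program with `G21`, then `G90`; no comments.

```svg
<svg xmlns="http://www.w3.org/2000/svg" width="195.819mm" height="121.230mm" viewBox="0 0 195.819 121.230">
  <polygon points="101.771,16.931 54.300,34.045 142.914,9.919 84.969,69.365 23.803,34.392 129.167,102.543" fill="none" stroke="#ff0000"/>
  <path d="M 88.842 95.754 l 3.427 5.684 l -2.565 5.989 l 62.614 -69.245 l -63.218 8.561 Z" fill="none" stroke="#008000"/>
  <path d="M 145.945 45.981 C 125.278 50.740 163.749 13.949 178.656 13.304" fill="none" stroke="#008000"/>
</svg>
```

G21
G90
G00 X101.771 Y104.299
M3 S866
G1 X54.300 Y87.185 F1310
G1 X142.914 Y111.311
G1 X84.969 Y51.865
G1 X23.803 Y86.838
G1 X129.167 Y18.687
G1 X101.771 Y104.299
M5
G00 X88.842 Y25.476
M3 S480
G1 X92.269 Y19.792 F1698
G1 X89.704 Y13.803
G1 X152.318 Y83.048
G1 X89.100 Y74.487
G1 X88.842 Y25.476
M5
G00 X145.945 Y75.249
M3 S480
G1 X141.928 Y81.462 F1698
G1 X158.957 Y98.110
G1 X178.656 Y107.926
M5
G00 X0.000 Y0.000

1 u = 1 mm; y_m = 121.230 − y.

[1] `<polygon>` closed polygon, #ff0000→cut S866 F1310: (101.771,104.299) → (54.300,87.185) → (142.914,111.311) → (84.969,51.865) → (23.803,86.838) → (129.167,18.687) → (101.771,104.299) (closed)

[2] `<path>` closed polygon, #008000→score S480 F1698: (88.842,25.476) → (92.269,19.792) → (89.704,13.803) → (152.318,83.048) → (89.100,74.487) → (88.842,25.476) (closed)

[3] `<path>` cubic bezier, #008000→score S480 F1698: (145.945,75.249) → (141.928,81.462) → (158.957,98.110) → (178.656,107.926)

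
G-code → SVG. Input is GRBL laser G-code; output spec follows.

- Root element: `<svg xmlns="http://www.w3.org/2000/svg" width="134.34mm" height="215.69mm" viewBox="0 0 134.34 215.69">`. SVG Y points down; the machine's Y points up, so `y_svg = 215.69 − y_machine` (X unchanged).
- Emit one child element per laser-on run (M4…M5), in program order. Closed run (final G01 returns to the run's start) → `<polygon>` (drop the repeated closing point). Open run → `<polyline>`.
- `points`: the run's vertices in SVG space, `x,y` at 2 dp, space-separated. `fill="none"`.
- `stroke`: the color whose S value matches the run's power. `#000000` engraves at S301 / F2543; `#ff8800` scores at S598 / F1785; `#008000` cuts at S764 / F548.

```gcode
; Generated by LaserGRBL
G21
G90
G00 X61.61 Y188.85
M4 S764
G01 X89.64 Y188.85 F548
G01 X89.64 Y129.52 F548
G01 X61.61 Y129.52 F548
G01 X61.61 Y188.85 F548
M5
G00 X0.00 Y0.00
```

<svg xmlns="http://www.w3.org/2000/svg" width="134.34mm" height="215.69mm" viewBox="0 0 134.34 215.69">
  <polygon points="61.61,26.84 89.64,26.84 89.64,86.17 61.61,86.17" fill="none" stroke="#008000"/>
</svg>

y_svg = 215.69 − y_m. Every run uses S764, so all elements get stroke `#008000` (cut).

[1] closed run; points: 61.61,26.84 89.64,26.84 89.64,86.17 61.61,86.17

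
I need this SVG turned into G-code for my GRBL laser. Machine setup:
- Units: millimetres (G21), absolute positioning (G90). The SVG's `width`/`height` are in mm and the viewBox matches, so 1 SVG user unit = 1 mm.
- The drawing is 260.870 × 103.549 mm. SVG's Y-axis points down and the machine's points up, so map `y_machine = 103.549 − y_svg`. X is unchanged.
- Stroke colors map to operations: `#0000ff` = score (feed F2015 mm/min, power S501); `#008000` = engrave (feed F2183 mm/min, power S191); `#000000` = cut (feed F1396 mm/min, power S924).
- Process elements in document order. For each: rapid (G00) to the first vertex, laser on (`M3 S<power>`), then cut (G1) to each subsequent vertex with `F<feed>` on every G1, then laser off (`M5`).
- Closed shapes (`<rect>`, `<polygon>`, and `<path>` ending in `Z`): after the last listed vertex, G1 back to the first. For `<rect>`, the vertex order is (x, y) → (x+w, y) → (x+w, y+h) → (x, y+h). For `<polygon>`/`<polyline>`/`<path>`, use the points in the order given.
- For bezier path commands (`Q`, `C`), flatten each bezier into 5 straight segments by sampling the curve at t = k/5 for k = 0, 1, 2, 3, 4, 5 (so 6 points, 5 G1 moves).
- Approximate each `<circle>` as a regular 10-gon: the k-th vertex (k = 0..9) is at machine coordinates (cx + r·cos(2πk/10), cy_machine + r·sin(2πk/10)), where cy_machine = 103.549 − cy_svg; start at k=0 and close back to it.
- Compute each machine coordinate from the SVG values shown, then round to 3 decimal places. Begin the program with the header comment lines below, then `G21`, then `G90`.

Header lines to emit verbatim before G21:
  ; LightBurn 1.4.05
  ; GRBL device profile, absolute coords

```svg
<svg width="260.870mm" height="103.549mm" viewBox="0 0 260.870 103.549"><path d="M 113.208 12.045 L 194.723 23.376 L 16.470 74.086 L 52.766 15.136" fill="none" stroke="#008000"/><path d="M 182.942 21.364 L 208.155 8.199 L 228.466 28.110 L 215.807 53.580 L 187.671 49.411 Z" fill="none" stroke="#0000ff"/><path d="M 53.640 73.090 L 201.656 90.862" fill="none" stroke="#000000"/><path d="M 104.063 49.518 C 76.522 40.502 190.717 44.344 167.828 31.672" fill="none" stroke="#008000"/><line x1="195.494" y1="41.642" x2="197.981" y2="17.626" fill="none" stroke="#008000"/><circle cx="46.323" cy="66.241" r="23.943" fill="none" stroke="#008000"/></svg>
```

; LightBurn 1.4.05
; GRBL device profile, absolute coords
G21
G90
G00 X113.208 Y91.504
M3 S191
G1 X194.723 Y80.173 F2183
G1 X16.470 Y29.463 F2183
G1 X52.766 Y88.413 F2183
M5
G00 X182.942 Y82.185
M3 S501
G1 X208.155 Y95.350 F2015
G1 X228.466 Y75.439 F2015
G1 X215.807 Y49.969 F2015
G1 X187.671 Y54.138 F2015
G1 X182.942 Y82.185 F2015
M5
G00 X53.640 Y30.459
M3 S924
G1 X201.656 Y12.687 F1396
M5
G00 X104.063 Y54.031
M3 S191
G1 X102.316 Y58.133 F2183
G1 X121.203 Y60.558 F2183
G1 X147.339 Y62.718 F2183
G1 X167.342 Y66.021 F2183
G1 X167.828 Y71.877 F2183
M5
G00 X195.494 Y61.907
M3 S191
G1 X197.981 Y85.923 F2183
M5
G00 X70.266 Y37.308
M3 S191
G1 X65.693 Y51.381 F2183
G1 X53.722 Y60.079 F2183
G1 X38.924 Y60.079 F2183
G1 X26.953 Y51.381 F2183
G1 X22.380 Y37.308 F2183
G1 X26.953 Y23.235 F2183
G1 X38.924 Y14.537 F2183
G1 X53.722 Y14.537 F2183
G1 X65.693 Y23.235 F2183
G1 X70.266 Y37.308 F2183
M5

Since the viewBox matches the mm dimensions, user units are millimetres directly. The only transform is the Y-flip y_m = 103.549 − y_svg.

Shape 1 is a open polyline drawn with `<path>`. Its stroke #008000 means engrave at S191, F2183. After flipping Y the toolpath is (113.208,91.504) → (194.723,80.173) → (16.470,29.463) → (52.766,88.413).

Shape 2 is a regular polygon drawn with `<path>`. Its stroke #0000ff means score at S501, F2015. After flipping Y the toolpath is (182.942,82.185) → (208.155,95.350) → (228.466,75.439) → (215.807,49.969) → (187.671,54.138) → (182.942,82.185), returning to the start.

Shape 3 is a line segment drawn with `<path>`. Its stroke #000000 means cut at S924, F1396. After flipping Y the toolpath is (53.640,30.459) → (201.656,12.687).

Shape 4 is a cubic bezier drawn with `<path>`. Its stroke #008000 means engrave at S191, F2183. After flipping Y the toolpath is (104.063,54.031) → (102.316,58.133) → (121.203,60.558) → (147.339,62.718) → (167.342,66.021) → (167.828,71.877).

Shape 5 is a line segment drawn with `<line>`. Its stroke #008000 means engrave at S191, F2183. After flipping Y the toolpath is (195.494,61.907) → (197.981,85.923).

Shape 6 is a circle drawn with `<circle>`. Its stroke #008000 means engrave at S191, F2183. After flipping Y the toolpath is (70.266,37.308) → (65.693,51.381) → (53.722,60.079) → (38.924,60.079) → (26.953,51.381) → (22.380,37.308) → (26.953,23.235) → (38.924,14.537) → (53.722,14.537) → (65.693,23.235) → (70.266,37.308), returning to the start.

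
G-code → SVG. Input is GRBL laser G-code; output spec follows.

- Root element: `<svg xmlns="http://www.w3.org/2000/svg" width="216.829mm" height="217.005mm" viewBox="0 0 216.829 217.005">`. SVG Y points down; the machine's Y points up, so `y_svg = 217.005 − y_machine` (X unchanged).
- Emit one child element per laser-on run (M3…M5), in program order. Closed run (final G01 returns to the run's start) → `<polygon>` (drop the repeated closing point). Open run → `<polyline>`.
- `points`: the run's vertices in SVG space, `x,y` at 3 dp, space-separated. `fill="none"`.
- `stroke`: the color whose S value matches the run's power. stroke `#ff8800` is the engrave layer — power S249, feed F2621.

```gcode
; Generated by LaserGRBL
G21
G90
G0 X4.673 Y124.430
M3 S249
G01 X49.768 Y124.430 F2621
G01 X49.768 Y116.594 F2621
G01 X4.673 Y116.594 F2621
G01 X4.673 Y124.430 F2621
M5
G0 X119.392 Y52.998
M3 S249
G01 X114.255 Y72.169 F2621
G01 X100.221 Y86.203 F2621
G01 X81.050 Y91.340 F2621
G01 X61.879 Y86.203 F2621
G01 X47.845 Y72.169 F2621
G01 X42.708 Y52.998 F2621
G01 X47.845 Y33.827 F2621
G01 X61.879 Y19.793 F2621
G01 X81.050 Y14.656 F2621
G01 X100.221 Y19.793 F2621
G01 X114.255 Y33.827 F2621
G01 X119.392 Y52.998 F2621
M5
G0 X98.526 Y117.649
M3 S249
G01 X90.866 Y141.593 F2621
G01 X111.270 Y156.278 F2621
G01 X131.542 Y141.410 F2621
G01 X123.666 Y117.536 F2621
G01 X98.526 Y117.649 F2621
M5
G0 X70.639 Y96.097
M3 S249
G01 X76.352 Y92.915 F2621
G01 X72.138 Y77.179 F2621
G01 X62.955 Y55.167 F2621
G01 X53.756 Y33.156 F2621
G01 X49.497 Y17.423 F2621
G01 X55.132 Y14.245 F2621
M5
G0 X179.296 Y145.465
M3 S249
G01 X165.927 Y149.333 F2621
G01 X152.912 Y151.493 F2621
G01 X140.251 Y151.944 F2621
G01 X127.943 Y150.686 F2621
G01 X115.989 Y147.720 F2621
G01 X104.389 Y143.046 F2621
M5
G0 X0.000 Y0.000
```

<svg xmlns="http://www.w3.org/2000/svg" width="216.829mm" height="217.005mm" viewBox="0 0 216.829 217.005">
  <polygon points="4.673,92.575 49.768,92.575 49.768,100.411 4.673,100.411" fill="none" stroke="#ff8800"/>
  <polygon points="119.392,164.007 114.255,144.836 100.221,130.802 81.050,125.665 61.879,130.802 47.845,144.836 42.708,164.007 47.845,183.178 61.879,197.212 81.050,202.349 100.221,197.212 114.255,183.178" fill="none" stroke="#ff8800"/>
  <polygon points="98.526,99.356 90.866,75.412 111.270,60.727 131.542,75.595 123.666,99.469" fill="none" stroke="#ff8800"/>
  <polyline points="70.639,120.908 76.352,124.090 72.138,139.826 62.955,161.838 53.756,183.849 49.497,199.582 55.132,202.760" fill="none" stroke="#ff8800"/>
  <polyline points="179.296,71.540 165.927,67.672 152.912,65.512 140.251,65.061 127.943,66.319 115.989,69.285 104.389,73.959" fill="none" stroke="#ff8800"/>
</svg>

y_svg = 217.005 − y_m. Every run uses S249, so all elements get stroke `#ff8800` (engrave).

[1] closed run; points: 4.673,92.575 49.768,92.575 49.768,100.411 4.673,100.411

[2] closed run; points: 119.392,164.007 114.255,144.836 100.221,130.802 81.050,125.665 61.879,130.802 47.845,144.836 42.708,164.007 47.845,183.178 61.879,197.212 81.050,202.349 100.221,197.212 114.255,183.178

[3] closed run; points: 98.526,99.356 90.866,75.412 111.270,60.727 131.542,75.595 123.666,99.469

[4] open run; points: 70.639,120.908 76.352,124.090 72.138,139.826 62.955,161.838 53.756,183.849 49.497,199.582 55.132,202.760

[5] open run; points: 179.296,71.540 165.927,67.672 152.912,65.512 140.251,65.061 127.943,66.319 115.989,69.285 104.389,73.959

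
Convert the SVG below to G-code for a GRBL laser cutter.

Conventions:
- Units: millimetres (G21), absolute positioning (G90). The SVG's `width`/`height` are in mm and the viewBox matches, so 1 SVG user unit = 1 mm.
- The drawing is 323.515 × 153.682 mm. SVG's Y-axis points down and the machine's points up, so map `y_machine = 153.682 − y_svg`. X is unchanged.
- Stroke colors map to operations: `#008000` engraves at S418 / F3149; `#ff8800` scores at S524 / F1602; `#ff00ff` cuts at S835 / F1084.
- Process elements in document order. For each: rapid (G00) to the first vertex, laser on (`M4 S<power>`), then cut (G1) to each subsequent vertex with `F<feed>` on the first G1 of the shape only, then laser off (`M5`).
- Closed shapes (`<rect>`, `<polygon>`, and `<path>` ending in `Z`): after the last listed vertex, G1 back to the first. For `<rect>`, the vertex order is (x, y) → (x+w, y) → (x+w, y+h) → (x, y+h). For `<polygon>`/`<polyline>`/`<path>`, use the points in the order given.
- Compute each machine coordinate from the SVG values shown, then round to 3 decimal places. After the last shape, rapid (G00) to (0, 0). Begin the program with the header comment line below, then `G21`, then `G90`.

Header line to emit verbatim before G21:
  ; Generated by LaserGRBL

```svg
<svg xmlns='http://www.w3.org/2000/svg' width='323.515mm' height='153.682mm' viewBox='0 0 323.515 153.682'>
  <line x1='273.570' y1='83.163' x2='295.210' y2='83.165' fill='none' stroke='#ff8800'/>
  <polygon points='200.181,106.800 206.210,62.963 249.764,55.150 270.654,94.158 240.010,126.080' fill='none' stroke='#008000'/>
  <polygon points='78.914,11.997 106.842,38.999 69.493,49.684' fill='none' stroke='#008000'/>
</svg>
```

; Generated by LaserGRBL
G21
G90
G00 X273.570 Y70.519
M4 S524
G1 X295.210 Y70.517 F1602
M5
G00 X200.181 Y46.882
M4 S418
G1 X206.210 Y90.719 F3149
G1 X249.764 Y98.532
G1 X270.654 Y59.524
G1 X240.010 Y27.602
G1 X200.181 Y46.882
M5
G00 X78.914 Y141.685
M4 S418
G1 X106.842 Y114.683 F3149
G1 X69.493 Y103.998
G1 X78.914 Y141.685
M5
G00 X0.000 Y0.000

1 u = 1 mm; y_m = 153.682 − y.

[1] `<line>` line segment, #ff8800→score S524 F1602: (273.570,70.519) → (295.210,70.517)

[2] `<polygon>` regular polygon, #008000→engrave S418 F3149: (200.181,46.882) → (206.210,90.719) → (249.764,98.532) → (270.654,59.524) → (240.010,27.602) → (200.181,46.882) (closed)

[3] `<polygon>` regular polygon, #008000→engrave S418 F3149: (78.914,141.685) → (106.842,114.683) → (69.493,103.998) → (78.914,141.685) (closed)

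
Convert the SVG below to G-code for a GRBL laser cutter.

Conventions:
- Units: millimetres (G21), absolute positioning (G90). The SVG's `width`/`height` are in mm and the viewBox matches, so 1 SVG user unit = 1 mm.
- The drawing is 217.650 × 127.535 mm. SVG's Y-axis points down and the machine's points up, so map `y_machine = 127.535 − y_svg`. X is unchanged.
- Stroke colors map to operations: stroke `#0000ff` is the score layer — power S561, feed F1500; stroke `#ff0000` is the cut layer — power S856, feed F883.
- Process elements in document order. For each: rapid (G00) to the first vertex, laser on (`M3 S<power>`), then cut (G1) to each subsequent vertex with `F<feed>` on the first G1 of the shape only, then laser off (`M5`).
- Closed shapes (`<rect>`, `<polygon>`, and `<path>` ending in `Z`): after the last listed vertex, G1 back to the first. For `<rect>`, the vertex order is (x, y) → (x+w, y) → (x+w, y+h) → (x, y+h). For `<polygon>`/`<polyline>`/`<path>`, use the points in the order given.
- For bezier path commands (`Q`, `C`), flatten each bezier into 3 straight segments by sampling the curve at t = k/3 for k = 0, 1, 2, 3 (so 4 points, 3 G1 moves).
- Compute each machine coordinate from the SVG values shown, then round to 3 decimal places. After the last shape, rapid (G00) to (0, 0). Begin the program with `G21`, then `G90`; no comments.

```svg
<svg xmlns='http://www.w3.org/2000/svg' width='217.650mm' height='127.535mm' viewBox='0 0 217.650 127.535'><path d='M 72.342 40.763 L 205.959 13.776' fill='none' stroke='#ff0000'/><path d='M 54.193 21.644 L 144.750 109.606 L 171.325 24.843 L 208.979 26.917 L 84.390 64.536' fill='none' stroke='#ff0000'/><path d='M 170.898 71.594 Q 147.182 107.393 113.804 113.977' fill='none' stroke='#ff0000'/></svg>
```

G21
G90
G00 X72.342 Y86.772
M3 S856
G1 X205.959 Y113.759 F883
M5
G00 X54.193 Y105.891
M3 S856
G1 X144.750 Y17.929 F883
G1 X171.325 Y102.692
G1 X208.979 Y100.618
G1 X84.390 Y62.999
M5
G00 X170.898 Y55.941
M3 S856
G1 X154.014 Y35.321 F883
G1 X134.982 Y21.193
G1 X113.804 Y13.558
M5
G00 X0.000 Y0.000

Since the viewBox matches the mm dimensions, user units are millimetres directly. The only transform is the Y-flip y_m = 127.535 − y_svg.

Shape 1 is a line segment drawn with `<path>`. Its stroke #ff0000 means cut at S856, F883. After flipping Y the toolpath is (72.342,86.772) → (205.959,113.759).

Shape 2 is a open polyline drawn with `<path>`. Its stroke #ff0000 means cut at S856, F883. After flipping Y the toolpath is (54.193,105.891) → (144.750,17.929) → (171.325,102.692) → (208.979,100.618) → (84.390,62.999).

Shape 3 is a quadratic bezier drawn with `<path>`. Its stroke #ff0000 means cut at S856, F883. After flipping Y the toolpath is (170.898,55.941) → (154.014,35.321) → (134.982,21.193) → (113.804,13.558).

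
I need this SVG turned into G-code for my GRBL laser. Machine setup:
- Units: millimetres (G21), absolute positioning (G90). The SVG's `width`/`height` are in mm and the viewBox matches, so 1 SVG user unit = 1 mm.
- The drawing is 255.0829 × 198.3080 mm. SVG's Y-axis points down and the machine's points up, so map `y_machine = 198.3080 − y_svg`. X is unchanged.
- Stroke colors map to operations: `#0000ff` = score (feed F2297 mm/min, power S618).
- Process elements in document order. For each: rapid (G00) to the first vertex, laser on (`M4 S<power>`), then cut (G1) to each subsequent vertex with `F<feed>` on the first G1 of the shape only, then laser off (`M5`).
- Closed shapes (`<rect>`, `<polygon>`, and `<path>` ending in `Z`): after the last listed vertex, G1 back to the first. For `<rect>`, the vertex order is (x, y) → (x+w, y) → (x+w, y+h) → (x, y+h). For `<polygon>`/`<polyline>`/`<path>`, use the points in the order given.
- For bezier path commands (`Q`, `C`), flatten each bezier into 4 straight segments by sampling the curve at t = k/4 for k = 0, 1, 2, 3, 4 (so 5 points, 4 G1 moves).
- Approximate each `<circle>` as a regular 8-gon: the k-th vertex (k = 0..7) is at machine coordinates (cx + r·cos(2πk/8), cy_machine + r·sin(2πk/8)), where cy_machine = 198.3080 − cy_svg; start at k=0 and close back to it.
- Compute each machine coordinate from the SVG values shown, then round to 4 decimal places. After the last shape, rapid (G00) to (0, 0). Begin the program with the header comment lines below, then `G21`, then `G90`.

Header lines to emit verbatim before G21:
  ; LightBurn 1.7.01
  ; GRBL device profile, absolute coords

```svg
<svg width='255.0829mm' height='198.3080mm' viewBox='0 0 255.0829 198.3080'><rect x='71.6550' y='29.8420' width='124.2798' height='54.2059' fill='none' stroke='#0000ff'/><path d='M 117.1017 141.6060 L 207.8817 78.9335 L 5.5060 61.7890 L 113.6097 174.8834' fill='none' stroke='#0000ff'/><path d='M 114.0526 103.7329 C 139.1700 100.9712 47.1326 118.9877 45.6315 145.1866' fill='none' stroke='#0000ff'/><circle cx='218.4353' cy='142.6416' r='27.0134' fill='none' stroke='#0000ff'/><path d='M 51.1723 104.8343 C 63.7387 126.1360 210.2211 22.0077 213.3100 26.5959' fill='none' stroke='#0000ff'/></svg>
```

; LightBurn 1.7.01
; GRBL device profile, absolute coords
G21
G90
G00 X71.6550 Y168.4660
M4 S618
G1 X195.9348 Y168.4660 F2297
G1 X195.9348 Y114.2601
G1 X71.6550 Y114.2601
G1 X71.6550 Y168.4660
M5
G00 X117.1017 Y56.7020
M4 S618
G1 X207.8817 Y119.3745 F2297
G1 X5.5060 Y136.5190
G1 X113.6097 Y23.4246
M5
G00 X114.0526 Y94.5751
M4 S618
G1 X114.1693 Y92.9473 F2297
G1 X89.8240 Y84.7085
G1 X60.4877 Y71.0396
G1 X45.6315 Y53.1214
M5
G00 X245.4487 Y55.6664
M4 S618
G1 X237.5367 Y74.7678 F2297
G1 X218.4353 Y82.6798
G1 X199.3339 Y74.7678
G1 X191.4219 Y55.6664
G1 X199.3339 Y36.5650
G1 X218.4353 Y28.6530
G1 X237.5367 Y36.5650
G1 X245.4487 Y55.6664
M5
G00 X51.1723 Y93.4737
M4 S618
G1 X81.3734 Y97.3570 F2297
G1 X135.7952 Y126.3253
G1 X188.4400 Y158.4274
G1 X213.3100 Y171.7121
M5
G00 X0.0000 Y0.0000

Since the viewBox matches the mm dimensions, user units are millimetres directly. The only transform is the Y-flip y_m = 198.3080 − y_svg.

Shape 1 is a rectangle drawn with `<rect>`. Its stroke #0000ff means score at S618, F2297. After flipping Y the toolpath is (71.6550,168.4660) → (195.9348,168.4660) → (195.9348,114.2601) → (71.6550,114.2601) → (71.6550,168.4660), returning to the start.

Shape 2 is a open polyline drawn with `<path>`. Its stroke #0000ff means score at S618, F2297. After flipping Y the toolpath is (117.1017,56.7020) → (207.8817,119.3745) → (5.5060,136.5190) → (113.6097,23.4246).

Shape 3 is a cubic bezier drawn with `<path>`. Its stroke #0000ff means score at S618, F2297. After flipping Y the toolpath is (114.0526,94.5751) → (114.1693,92.9473) → (89.8240,84.7085) → (60.4877,71.0396) → (45.6315,53.1214).

Shape 4 is a circle drawn with `<circle>`. Its stroke #0000ff means score at S618, F2297. After flipping Y the toolpath is (245.4487,55.6664) → (237.5367,74.7678) → (218.4353,82.6798) → (199.3339,74.7678) → (191.4219,55.6664) → (199.3339,36.5650) → (218.4353,28.6530) → (237.5367,36.5650) → (245.4487,55.6664), returning to the start.

Shape 5 is a cubic bezier drawn with `<path>`. Its stroke #0000ff means score at S618, F2297. After flipping Y the toolpath is (51.1723,93.4737) → (81.3734,97.3570) → (135.7952,126.3253) → (188.4400,158.4274) → (213.3100,171.7121).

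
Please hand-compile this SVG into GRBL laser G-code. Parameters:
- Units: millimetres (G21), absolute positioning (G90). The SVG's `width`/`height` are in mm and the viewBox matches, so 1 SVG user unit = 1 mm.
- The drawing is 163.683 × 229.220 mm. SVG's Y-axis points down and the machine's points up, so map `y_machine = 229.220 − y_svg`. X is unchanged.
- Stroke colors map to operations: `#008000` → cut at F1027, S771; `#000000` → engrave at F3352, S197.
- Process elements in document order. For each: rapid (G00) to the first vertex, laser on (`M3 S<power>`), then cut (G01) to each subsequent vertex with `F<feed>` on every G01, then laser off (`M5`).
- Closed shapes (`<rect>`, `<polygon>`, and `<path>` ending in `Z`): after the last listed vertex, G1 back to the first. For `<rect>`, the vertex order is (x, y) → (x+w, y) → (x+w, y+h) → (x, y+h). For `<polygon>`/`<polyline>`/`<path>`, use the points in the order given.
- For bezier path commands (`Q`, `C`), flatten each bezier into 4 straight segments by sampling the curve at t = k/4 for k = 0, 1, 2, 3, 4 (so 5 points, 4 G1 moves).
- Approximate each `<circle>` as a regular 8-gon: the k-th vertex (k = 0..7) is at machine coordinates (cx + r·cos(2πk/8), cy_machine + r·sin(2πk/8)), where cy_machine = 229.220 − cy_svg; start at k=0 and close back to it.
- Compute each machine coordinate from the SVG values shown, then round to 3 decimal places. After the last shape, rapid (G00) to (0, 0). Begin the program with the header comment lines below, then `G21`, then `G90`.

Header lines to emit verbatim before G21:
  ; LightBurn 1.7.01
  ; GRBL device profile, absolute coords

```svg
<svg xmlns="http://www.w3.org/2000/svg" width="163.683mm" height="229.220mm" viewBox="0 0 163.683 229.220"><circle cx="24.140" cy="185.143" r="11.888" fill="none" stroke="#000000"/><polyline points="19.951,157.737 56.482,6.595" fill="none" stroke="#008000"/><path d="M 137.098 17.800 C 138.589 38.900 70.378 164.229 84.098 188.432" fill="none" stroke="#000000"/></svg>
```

; LightBurn 1.7.01
; GRBL device profile, absolute coords
G21
G90
G00 X36.028 Y44.077
M3 S197
G01 X32.546 Y52.483 F3352
G01 X24.140 Y55.965 F3352
G01 X15.734 Y52.483 F3352
G01 X12.252 Y44.077 F3352
G01 X15.734 Y35.671 F3352
G01 X24.140 Y32.189 F3352
G01 X32.546 Y35.671 F3352
G01 X36.028 Y44.077 F3352
M5
G00 X19.951 Y71.483
M3 S771
G01 X56.482 Y222.625 F1027
M5
G00 X137.098 Y211.420
M3 S197
G01 X127.516 Y179.261 F3352
G01 X106.012 Y127.268 F3352
G01 X86.801 Y74.693 F3352
G01 X84.098 Y40.788 F3352
M5
G00 X0.000 Y0.000

1 u = 1 mm; y_m = 229.220 − y.

[1] `<circle>` circle, #000000→engrave S197 F3352: (36.028,44.077) → (32.546,52.483) → (24.140,55.965) → (15.734,52.483) → (12.252,44.077) → (15.734,35.671) → (24.140,32.189) → (32.546,35.671) → (36.028,44.077) (closed)

[2] `<polyline>` line segment, #008000→cut S771 F1027: (19.951,71.483) → (56.482,222.625)

[3] `<path>` cubic bezier, #000000→engrave S197 F3352: (137.098,211.420) → (127.516,179.261) → (106.012,127.268) → (86.801,74.693) → (84.098,40.788)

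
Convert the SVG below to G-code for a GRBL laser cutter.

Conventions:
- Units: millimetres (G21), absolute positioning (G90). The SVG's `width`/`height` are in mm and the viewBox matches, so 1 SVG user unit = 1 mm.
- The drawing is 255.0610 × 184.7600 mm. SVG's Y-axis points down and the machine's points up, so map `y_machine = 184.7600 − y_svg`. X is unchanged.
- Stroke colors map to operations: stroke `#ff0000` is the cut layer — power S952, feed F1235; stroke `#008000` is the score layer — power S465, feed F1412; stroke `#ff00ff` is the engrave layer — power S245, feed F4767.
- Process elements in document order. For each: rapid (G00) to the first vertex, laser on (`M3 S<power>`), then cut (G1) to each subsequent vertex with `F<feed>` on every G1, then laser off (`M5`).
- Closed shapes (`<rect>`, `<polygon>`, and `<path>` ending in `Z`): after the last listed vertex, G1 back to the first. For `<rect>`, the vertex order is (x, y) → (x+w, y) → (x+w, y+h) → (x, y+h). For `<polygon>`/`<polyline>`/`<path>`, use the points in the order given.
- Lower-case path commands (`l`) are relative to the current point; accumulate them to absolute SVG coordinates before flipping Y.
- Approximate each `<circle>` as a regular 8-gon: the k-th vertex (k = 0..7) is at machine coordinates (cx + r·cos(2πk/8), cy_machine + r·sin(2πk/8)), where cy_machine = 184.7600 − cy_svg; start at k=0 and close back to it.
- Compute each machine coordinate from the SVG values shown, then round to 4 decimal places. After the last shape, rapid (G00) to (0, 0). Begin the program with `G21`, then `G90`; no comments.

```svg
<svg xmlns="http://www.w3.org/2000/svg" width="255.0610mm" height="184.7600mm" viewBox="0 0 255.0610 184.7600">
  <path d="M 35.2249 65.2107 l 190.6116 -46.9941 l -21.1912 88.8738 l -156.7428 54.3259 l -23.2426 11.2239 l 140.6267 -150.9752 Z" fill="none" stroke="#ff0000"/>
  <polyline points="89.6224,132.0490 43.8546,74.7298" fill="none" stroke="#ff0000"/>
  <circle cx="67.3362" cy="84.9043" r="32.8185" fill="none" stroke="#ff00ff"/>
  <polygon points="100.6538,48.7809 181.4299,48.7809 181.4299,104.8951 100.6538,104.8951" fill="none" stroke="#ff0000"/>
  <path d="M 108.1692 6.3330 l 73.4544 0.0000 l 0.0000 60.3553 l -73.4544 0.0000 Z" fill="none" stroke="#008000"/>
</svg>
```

G21
G90
G00 X35.2249 Y119.5493
M3 S952
G1 X225.8365 Y166.5434 F1235
G1 X204.6453 Y77.6696 F1235
G1 X47.9025 Y23.3437 F1235
G1 X24.6599 Y12.1198 F1235
G1 X165.2866 Y163.0950 F1235
G1 X35.2249 Y119.5493 F1235
M5
G00 X89.6224 Y52.7110
M3 S952
G1 X43.8546 Y110.0302 F1235
M5
G00 X100.1547 Y99.8557
M3 S245
G1 X90.5424 Y123.0619 F4767
G1 X67.3362 Y132.6742 F4767
G1 X44.1300 Y123.0619 F4767
G1 X34.5177 Y99.8557 F4767
G1 X44.1300 Y76.6495 F4767
G1 X67.3362 Y67.0372 F4767
G1 X90.5424 Y76.6495 F4767
G1 X100.1547 Y99.8557 F4767
M5
G00 X100.6538 Y135.9791
M3 S952
G1 X181.4299 Y135.9791 F1235
G1 X181.4299 Y79.8649 F1235
G1 X100.6538 Y79.8649 F1235
G1 X100.6538 Y135.9791 F1235
M5
G00 X108.1692 Y178.4270
M3 S465
G1 X181.6236 Y178.4270 F1412
G1 X181.6236 Y118.0717 F1412
G1 X108.1692 Y118.0717 F1412
G1 X108.1692 Y178.4270 F1412
M5
G00 X0.0000 Y0.0000

Since the viewBox matches the mm dimensions, user units are millimetres directly. The only transform is the Y-flip y_m = 184.7600 − y_svg.

Shape 1 is a closed polygon drawn with `<path>`. Its stroke #ff0000 means cut at S952, F1235. After flipping Y the toolpath is (35.2249,119.5493) → (225.8365,166.5434) → (204.6453,77.6696) → (47.9025,23.3437) → (24.6599,12.1198) → (165.2866,163.0950) → (35.2249,119.5493), returning to the start.

Shape 2 is a line segment drawn with `<polyline>`. Its stroke #ff0000 means cut at S952, F1235. After flipping Y the toolpath is (89.6224,52.7110) → (43.8546,110.0302).

Shape 3 is a circle drawn with `<circle>`. Its stroke #ff00ff means engrave at S245, F4767. After flipping Y the toolpath is (100.1547,99.8557) → (90.5424,123.0619) → (67.3362,132.6742) → (44.1300,123.0619) → (34.5177,99.8557) → (44.1300,76.6495) → (67.3362,67.0372) → (90.5424,76.6495) → (100.1547,99.8557), returning to the start.

Shape 4 is a rectangle drawn with `<polygon>`. Its stroke #ff0000 means cut at S952, F1235. After flipping Y the toolpath is (100.6538,135.9791) → (181.4299,135.9791) → (181.4299,79.8649) → (100.6538,79.8649) → (100.6538,135.9791), returning to the start.

Shape 5 is a rectangle drawn with `<path>`. Its stroke #008000 means score at S465, F1412. After flipping Y the toolpath is (108.1692,178.4270) → (181.6236,178.4270) → (181.6236,118.0717) → (108.1692,118.0717) → (108.1692,178.4270), returning to the start.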